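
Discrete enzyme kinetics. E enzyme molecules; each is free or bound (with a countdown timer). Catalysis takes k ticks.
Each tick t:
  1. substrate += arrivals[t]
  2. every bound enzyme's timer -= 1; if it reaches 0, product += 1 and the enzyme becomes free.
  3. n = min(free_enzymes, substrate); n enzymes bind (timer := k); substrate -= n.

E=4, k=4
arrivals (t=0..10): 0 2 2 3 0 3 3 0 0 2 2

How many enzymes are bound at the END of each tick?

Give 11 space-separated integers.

t=0: arr=0 -> substrate=0 bound=0 product=0
t=1: arr=2 -> substrate=0 bound=2 product=0
t=2: arr=2 -> substrate=0 bound=4 product=0
t=3: arr=3 -> substrate=3 bound=4 product=0
t=4: arr=0 -> substrate=3 bound=4 product=0
t=5: arr=3 -> substrate=4 bound=4 product=2
t=6: arr=3 -> substrate=5 bound=4 product=4
t=7: arr=0 -> substrate=5 bound=4 product=4
t=8: arr=0 -> substrate=5 bound=4 product=4
t=9: arr=2 -> substrate=5 bound=4 product=6
t=10: arr=2 -> substrate=5 bound=4 product=8

Answer: 0 2 4 4 4 4 4 4 4 4 4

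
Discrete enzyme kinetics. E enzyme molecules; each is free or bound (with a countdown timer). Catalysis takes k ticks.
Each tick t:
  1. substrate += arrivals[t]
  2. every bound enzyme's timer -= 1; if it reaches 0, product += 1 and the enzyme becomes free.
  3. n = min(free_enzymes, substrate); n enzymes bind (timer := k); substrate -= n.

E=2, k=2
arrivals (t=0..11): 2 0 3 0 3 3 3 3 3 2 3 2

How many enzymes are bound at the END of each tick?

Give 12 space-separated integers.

Answer: 2 2 2 2 2 2 2 2 2 2 2 2

Derivation:
t=0: arr=2 -> substrate=0 bound=2 product=0
t=1: arr=0 -> substrate=0 bound=2 product=0
t=2: arr=3 -> substrate=1 bound=2 product=2
t=3: arr=0 -> substrate=1 bound=2 product=2
t=4: arr=3 -> substrate=2 bound=2 product=4
t=5: arr=3 -> substrate=5 bound=2 product=4
t=6: arr=3 -> substrate=6 bound=2 product=6
t=7: arr=3 -> substrate=9 bound=2 product=6
t=8: arr=3 -> substrate=10 bound=2 product=8
t=9: arr=2 -> substrate=12 bound=2 product=8
t=10: arr=3 -> substrate=13 bound=2 product=10
t=11: arr=2 -> substrate=15 bound=2 product=10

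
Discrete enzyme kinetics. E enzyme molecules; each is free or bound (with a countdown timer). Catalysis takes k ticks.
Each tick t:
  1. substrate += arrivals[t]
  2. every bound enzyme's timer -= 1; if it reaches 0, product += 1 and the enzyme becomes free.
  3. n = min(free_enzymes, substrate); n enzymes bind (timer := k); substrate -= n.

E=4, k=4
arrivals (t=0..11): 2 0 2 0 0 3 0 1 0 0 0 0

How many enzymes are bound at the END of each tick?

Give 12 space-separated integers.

t=0: arr=2 -> substrate=0 bound=2 product=0
t=1: arr=0 -> substrate=0 bound=2 product=0
t=2: arr=2 -> substrate=0 bound=4 product=0
t=3: arr=0 -> substrate=0 bound=4 product=0
t=4: arr=0 -> substrate=0 bound=2 product=2
t=5: arr=3 -> substrate=1 bound=4 product=2
t=6: arr=0 -> substrate=0 bound=3 product=4
t=7: arr=1 -> substrate=0 bound=4 product=4
t=8: arr=0 -> substrate=0 bound=4 product=4
t=9: arr=0 -> substrate=0 bound=2 product=6
t=10: arr=0 -> substrate=0 bound=1 product=7
t=11: arr=0 -> substrate=0 bound=0 product=8

Answer: 2 2 4 4 2 4 3 4 4 2 1 0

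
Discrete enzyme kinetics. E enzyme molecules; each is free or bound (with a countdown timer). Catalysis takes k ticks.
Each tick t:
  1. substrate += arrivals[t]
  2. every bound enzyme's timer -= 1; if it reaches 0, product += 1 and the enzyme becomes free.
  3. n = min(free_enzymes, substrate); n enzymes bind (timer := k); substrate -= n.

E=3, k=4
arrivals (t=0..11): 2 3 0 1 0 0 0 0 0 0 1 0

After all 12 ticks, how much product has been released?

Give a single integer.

t=0: arr=2 -> substrate=0 bound=2 product=0
t=1: arr=3 -> substrate=2 bound=3 product=0
t=2: arr=0 -> substrate=2 bound=3 product=0
t=3: arr=1 -> substrate=3 bound=3 product=0
t=4: arr=0 -> substrate=1 bound=3 product=2
t=5: arr=0 -> substrate=0 bound=3 product=3
t=6: arr=0 -> substrate=0 bound=3 product=3
t=7: arr=0 -> substrate=0 bound=3 product=3
t=8: arr=0 -> substrate=0 bound=1 product=5
t=9: arr=0 -> substrate=0 bound=0 product=6
t=10: arr=1 -> substrate=0 bound=1 product=6
t=11: arr=0 -> substrate=0 bound=1 product=6

Answer: 6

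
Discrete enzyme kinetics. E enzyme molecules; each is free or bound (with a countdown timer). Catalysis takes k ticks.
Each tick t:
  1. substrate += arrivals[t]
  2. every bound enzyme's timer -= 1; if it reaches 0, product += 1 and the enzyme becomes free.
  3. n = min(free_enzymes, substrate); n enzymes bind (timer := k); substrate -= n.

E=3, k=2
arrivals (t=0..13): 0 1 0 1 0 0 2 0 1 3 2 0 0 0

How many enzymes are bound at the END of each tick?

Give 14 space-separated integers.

t=0: arr=0 -> substrate=0 bound=0 product=0
t=1: arr=1 -> substrate=0 bound=1 product=0
t=2: arr=0 -> substrate=0 bound=1 product=0
t=3: arr=1 -> substrate=0 bound=1 product=1
t=4: arr=0 -> substrate=0 bound=1 product=1
t=5: arr=0 -> substrate=0 bound=0 product=2
t=6: arr=2 -> substrate=0 bound=2 product=2
t=7: arr=0 -> substrate=0 bound=2 product=2
t=8: arr=1 -> substrate=0 bound=1 product=4
t=9: arr=3 -> substrate=1 bound=3 product=4
t=10: arr=2 -> substrate=2 bound=3 product=5
t=11: arr=0 -> substrate=0 bound=3 product=7
t=12: arr=0 -> substrate=0 bound=2 product=8
t=13: arr=0 -> substrate=0 bound=0 product=10

Answer: 0 1 1 1 1 0 2 2 1 3 3 3 2 0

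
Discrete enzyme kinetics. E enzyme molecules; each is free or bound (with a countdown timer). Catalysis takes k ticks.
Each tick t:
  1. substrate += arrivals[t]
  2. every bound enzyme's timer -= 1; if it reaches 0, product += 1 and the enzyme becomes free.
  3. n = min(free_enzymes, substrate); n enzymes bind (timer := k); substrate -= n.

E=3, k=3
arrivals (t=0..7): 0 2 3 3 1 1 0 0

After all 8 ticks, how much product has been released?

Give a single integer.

Answer: 5

Derivation:
t=0: arr=0 -> substrate=0 bound=0 product=0
t=1: arr=2 -> substrate=0 bound=2 product=0
t=2: arr=3 -> substrate=2 bound=3 product=0
t=3: arr=3 -> substrate=5 bound=3 product=0
t=4: arr=1 -> substrate=4 bound=3 product=2
t=5: arr=1 -> substrate=4 bound=3 product=3
t=6: arr=0 -> substrate=4 bound=3 product=3
t=7: arr=0 -> substrate=2 bound=3 product=5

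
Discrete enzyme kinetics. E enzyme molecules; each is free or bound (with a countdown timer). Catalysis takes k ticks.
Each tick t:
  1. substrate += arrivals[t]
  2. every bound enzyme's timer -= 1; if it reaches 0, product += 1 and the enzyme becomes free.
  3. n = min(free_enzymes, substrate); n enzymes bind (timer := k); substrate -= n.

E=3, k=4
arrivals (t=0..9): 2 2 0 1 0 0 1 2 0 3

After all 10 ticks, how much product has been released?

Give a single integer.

t=0: arr=2 -> substrate=0 bound=2 product=0
t=1: arr=2 -> substrate=1 bound=3 product=0
t=2: arr=0 -> substrate=1 bound=3 product=0
t=3: arr=1 -> substrate=2 bound=3 product=0
t=4: arr=0 -> substrate=0 bound=3 product=2
t=5: arr=0 -> substrate=0 bound=2 product=3
t=6: arr=1 -> substrate=0 bound=3 product=3
t=7: arr=2 -> substrate=2 bound=3 product=3
t=8: arr=0 -> substrate=0 bound=3 product=5
t=9: arr=3 -> substrate=3 bound=3 product=5

Answer: 5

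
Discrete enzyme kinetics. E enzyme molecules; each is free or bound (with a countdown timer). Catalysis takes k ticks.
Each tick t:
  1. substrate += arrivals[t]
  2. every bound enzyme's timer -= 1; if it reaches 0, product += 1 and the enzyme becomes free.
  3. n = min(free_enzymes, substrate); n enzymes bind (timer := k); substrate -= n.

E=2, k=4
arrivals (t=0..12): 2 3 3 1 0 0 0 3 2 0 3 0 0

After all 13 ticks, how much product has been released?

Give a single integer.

Answer: 6

Derivation:
t=0: arr=2 -> substrate=0 bound=2 product=0
t=1: arr=3 -> substrate=3 bound=2 product=0
t=2: arr=3 -> substrate=6 bound=2 product=0
t=3: arr=1 -> substrate=7 bound=2 product=0
t=4: arr=0 -> substrate=5 bound=2 product=2
t=5: arr=0 -> substrate=5 bound=2 product=2
t=6: arr=0 -> substrate=5 bound=2 product=2
t=7: arr=3 -> substrate=8 bound=2 product=2
t=8: arr=2 -> substrate=8 bound=2 product=4
t=9: arr=0 -> substrate=8 bound=2 product=4
t=10: arr=3 -> substrate=11 bound=2 product=4
t=11: arr=0 -> substrate=11 bound=2 product=4
t=12: arr=0 -> substrate=9 bound=2 product=6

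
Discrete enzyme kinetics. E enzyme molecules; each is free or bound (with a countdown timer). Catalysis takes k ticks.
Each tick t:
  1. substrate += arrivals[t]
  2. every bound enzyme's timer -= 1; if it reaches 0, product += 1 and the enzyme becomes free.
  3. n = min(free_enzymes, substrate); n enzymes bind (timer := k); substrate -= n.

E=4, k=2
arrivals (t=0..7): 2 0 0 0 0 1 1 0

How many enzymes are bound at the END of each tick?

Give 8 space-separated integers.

t=0: arr=2 -> substrate=0 bound=2 product=0
t=1: arr=0 -> substrate=0 bound=2 product=0
t=2: arr=0 -> substrate=0 bound=0 product=2
t=3: arr=0 -> substrate=0 bound=0 product=2
t=4: arr=0 -> substrate=0 bound=0 product=2
t=5: arr=1 -> substrate=0 bound=1 product=2
t=6: arr=1 -> substrate=0 bound=2 product=2
t=7: arr=0 -> substrate=0 bound=1 product=3

Answer: 2 2 0 0 0 1 2 1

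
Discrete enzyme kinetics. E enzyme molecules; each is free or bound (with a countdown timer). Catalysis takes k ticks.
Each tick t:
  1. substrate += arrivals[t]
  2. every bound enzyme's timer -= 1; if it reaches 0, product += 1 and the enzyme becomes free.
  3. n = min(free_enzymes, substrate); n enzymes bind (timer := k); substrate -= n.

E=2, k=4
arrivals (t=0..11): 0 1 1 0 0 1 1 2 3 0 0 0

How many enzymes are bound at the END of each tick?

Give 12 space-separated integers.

Answer: 0 1 2 2 2 2 2 2 2 2 2 2

Derivation:
t=0: arr=0 -> substrate=0 bound=0 product=0
t=1: arr=1 -> substrate=0 bound=1 product=0
t=2: arr=1 -> substrate=0 bound=2 product=0
t=3: arr=0 -> substrate=0 bound=2 product=0
t=4: arr=0 -> substrate=0 bound=2 product=0
t=5: arr=1 -> substrate=0 bound=2 product=1
t=6: arr=1 -> substrate=0 bound=2 product=2
t=7: arr=2 -> substrate=2 bound=2 product=2
t=8: arr=3 -> substrate=5 bound=2 product=2
t=9: arr=0 -> substrate=4 bound=2 product=3
t=10: arr=0 -> substrate=3 bound=2 product=4
t=11: arr=0 -> substrate=3 bound=2 product=4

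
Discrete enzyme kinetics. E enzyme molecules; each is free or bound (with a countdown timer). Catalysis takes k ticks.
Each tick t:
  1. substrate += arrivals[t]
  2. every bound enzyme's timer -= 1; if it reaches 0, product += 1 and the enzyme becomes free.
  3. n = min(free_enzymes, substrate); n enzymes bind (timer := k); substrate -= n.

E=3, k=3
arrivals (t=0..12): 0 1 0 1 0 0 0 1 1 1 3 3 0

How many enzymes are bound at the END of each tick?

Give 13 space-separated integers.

t=0: arr=0 -> substrate=0 bound=0 product=0
t=1: arr=1 -> substrate=0 bound=1 product=0
t=2: arr=0 -> substrate=0 bound=1 product=0
t=3: arr=1 -> substrate=0 bound=2 product=0
t=4: arr=0 -> substrate=0 bound=1 product=1
t=5: arr=0 -> substrate=0 bound=1 product=1
t=6: arr=0 -> substrate=0 bound=0 product=2
t=7: arr=1 -> substrate=0 bound=1 product=2
t=8: arr=1 -> substrate=0 bound=2 product=2
t=9: arr=1 -> substrate=0 bound=3 product=2
t=10: arr=3 -> substrate=2 bound=3 product=3
t=11: arr=3 -> substrate=4 bound=3 product=4
t=12: arr=0 -> substrate=3 bound=3 product=5

Answer: 0 1 1 2 1 1 0 1 2 3 3 3 3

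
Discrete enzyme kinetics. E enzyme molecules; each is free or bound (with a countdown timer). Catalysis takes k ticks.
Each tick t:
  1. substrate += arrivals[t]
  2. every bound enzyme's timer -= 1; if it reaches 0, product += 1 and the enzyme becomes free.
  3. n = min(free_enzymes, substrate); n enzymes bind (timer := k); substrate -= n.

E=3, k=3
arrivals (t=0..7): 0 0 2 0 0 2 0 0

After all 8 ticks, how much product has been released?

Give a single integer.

Answer: 2

Derivation:
t=0: arr=0 -> substrate=0 bound=0 product=0
t=1: arr=0 -> substrate=0 bound=0 product=0
t=2: arr=2 -> substrate=0 bound=2 product=0
t=3: arr=0 -> substrate=0 bound=2 product=0
t=4: arr=0 -> substrate=0 bound=2 product=0
t=5: arr=2 -> substrate=0 bound=2 product=2
t=6: arr=0 -> substrate=0 bound=2 product=2
t=7: arr=0 -> substrate=0 bound=2 product=2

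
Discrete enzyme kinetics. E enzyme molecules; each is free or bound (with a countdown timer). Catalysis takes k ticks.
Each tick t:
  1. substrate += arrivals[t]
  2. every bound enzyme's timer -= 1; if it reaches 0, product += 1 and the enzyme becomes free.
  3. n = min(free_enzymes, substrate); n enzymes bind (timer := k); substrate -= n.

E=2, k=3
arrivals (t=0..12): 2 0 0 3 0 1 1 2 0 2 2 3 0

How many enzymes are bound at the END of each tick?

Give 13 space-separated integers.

Answer: 2 2 2 2 2 2 2 2 2 2 2 2 2

Derivation:
t=0: arr=2 -> substrate=0 bound=2 product=0
t=1: arr=0 -> substrate=0 bound=2 product=0
t=2: arr=0 -> substrate=0 bound=2 product=0
t=3: arr=3 -> substrate=1 bound=2 product=2
t=4: arr=0 -> substrate=1 bound=2 product=2
t=5: arr=1 -> substrate=2 bound=2 product=2
t=6: arr=1 -> substrate=1 bound=2 product=4
t=7: arr=2 -> substrate=3 bound=2 product=4
t=8: arr=0 -> substrate=3 bound=2 product=4
t=9: arr=2 -> substrate=3 bound=2 product=6
t=10: arr=2 -> substrate=5 bound=2 product=6
t=11: arr=3 -> substrate=8 bound=2 product=6
t=12: arr=0 -> substrate=6 bound=2 product=8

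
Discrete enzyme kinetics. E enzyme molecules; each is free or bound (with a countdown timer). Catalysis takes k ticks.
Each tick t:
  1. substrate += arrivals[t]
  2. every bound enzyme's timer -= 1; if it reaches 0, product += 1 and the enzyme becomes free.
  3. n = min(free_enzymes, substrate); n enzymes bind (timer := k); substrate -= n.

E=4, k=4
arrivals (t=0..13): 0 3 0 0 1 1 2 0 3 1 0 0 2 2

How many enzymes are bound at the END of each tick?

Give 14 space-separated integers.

t=0: arr=0 -> substrate=0 bound=0 product=0
t=1: arr=3 -> substrate=0 bound=3 product=0
t=2: arr=0 -> substrate=0 bound=3 product=0
t=3: arr=0 -> substrate=0 bound=3 product=0
t=4: arr=1 -> substrate=0 bound=4 product=0
t=5: arr=1 -> substrate=0 bound=2 product=3
t=6: arr=2 -> substrate=0 bound=4 product=3
t=7: arr=0 -> substrate=0 bound=4 product=3
t=8: arr=3 -> substrate=2 bound=4 product=4
t=9: arr=1 -> substrate=2 bound=4 product=5
t=10: arr=0 -> substrate=0 bound=4 product=7
t=11: arr=0 -> substrate=0 bound=4 product=7
t=12: arr=2 -> substrate=1 bound=4 product=8
t=13: arr=2 -> substrate=2 bound=4 product=9

Answer: 0 3 3 3 4 2 4 4 4 4 4 4 4 4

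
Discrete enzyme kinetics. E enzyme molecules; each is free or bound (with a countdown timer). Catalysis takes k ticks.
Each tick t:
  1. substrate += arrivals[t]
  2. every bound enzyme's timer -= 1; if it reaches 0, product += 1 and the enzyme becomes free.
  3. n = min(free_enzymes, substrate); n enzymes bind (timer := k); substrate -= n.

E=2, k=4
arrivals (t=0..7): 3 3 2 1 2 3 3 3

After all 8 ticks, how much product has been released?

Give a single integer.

t=0: arr=3 -> substrate=1 bound=2 product=0
t=1: arr=3 -> substrate=4 bound=2 product=0
t=2: arr=2 -> substrate=6 bound=2 product=0
t=3: arr=1 -> substrate=7 bound=2 product=0
t=4: arr=2 -> substrate=7 bound=2 product=2
t=5: arr=3 -> substrate=10 bound=2 product=2
t=6: arr=3 -> substrate=13 bound=2 product=2
t=7: arr=3 -> substrate=16 bound=2 product=2

Answer: 2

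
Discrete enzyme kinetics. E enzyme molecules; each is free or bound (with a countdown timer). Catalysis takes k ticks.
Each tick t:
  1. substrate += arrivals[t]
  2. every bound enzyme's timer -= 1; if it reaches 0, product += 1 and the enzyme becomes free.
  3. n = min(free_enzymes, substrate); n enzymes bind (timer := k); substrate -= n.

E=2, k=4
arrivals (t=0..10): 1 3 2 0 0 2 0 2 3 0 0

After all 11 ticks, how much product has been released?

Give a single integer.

Answer: 4

Derivation:
t=0: arr=1 -> substrate=0 bound=1 product=0
t=1: arr=3 -> substrate=2 bound=2 product=0
t=2: arr=2 -> substrate=4 bound=2 product=0
t=3: arr=0 -> substrate=4 bound=2 product=0
t=4: arr=0 -> substrate=3 bound=2 product=1
t=5: arr=2 -> substrate=4 bound=2 product=2
t=6: arr=0 -> substrate=4 bound=2 product=2
t=7: arr=2 -> substrate=6 bound=2 product=2
t=8: arr=3 -> substrate=8 bound=2 product=3
t=9: arr=0 -> substrate=7 bound=2 product=4
t=10: arr=0 -> substrate=7 bound=2 product=4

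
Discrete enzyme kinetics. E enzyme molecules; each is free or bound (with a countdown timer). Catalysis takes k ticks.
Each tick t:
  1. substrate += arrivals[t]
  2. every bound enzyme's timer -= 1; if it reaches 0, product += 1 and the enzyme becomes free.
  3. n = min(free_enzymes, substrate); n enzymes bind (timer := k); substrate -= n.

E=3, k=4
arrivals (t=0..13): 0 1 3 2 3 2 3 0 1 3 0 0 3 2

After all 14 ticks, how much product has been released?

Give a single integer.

t=0: arr=0 -> substrate=0 bound=0 product=0
t=1: arr=1 -> substrate=0 bound=1 product=0
t=2: arr=3 -> substrate=1 bound=3 product=0
t=3: arr=2 -> substrate=3 bound=3 product=0
t=4: arr=3 -> substrate=6 bound=3 product=0
t=5: arr=2 -> substrate=7 bound=3 product=1
t=6: arr=3 -> substrate=8 bound=3 product=3
t=7: arr=0 -> substrate=8 bound=3 product=3
t=8: arr=1 -> substrate=9 bound=3 product=3
t=9: arr=3 -> substrate=11 bound=3 product=4
t=10: arr=0 -> substrate=9 bound=3 product=6
t=11: arr=0 -> substrate=9 bound=3 product=6
t=12: arr=3 -> substrate=12 bound=3 product=6
t=13: arr=2 -> substrate=13 bound=3 product=7

Answer: 7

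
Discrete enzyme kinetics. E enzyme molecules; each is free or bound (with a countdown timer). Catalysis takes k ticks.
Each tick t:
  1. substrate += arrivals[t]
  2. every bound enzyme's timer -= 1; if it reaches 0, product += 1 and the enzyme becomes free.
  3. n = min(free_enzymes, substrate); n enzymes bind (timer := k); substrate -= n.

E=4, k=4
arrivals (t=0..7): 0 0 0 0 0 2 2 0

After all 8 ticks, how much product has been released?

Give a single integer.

t=0: arr=0 -> substrate=0 bound=0 product=0
t=1: arr=0 -> substrate=0 bound=0 product=0
t=2: arr=0 -> substrate=0 bound=0 product=0
t=3: arr=0 -> substrate=0 bound=0 product=0
t=4: arr=0 -> substrate=0 bound=0 product=0
t=5: arr=2 -> substrate=0 bound=2 product=0
t=6: arr=2 -> substrate=0 bound=4 product=0
t=7: arr=0 -> substrate=0 bound=4 product=0

Answer: 0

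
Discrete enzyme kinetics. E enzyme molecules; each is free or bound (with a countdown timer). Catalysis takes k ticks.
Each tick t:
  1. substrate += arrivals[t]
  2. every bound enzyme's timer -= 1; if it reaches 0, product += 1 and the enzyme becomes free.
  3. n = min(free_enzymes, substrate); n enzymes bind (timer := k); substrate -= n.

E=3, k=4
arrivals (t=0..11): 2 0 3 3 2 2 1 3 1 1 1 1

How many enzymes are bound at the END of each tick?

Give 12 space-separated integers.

t=0: arr=2 -> substrate=0 bound=2 product=0
t=1: arr=0 -> substrate=0 bound=2 product=0
t=2: arr=3 -> substrate=2 bound=3 product=0
t=3: arr=3 -> substrate=5 bound=3 product=0
t=4: arr=2 -> substrate=5 bound=3 product=2
t=5: arr=2 -> substrate=7 bound=3 product=2
t=6: arr=1 -> substrate=7 bound=3 product=3
t=7: arr=3 -> substrate=10 bound=3 product=3
t=8: arr=1 -> substrate=9 bound=3 product=5
t=9: arr=1 -> substrate=10 bound=3 product=5
t=10: arr=1 -> substrate=10 bound=3 product=6
t=11: arr=1 -> substrate=11 bound=3 product=6

Answer: 2 2 3 3 3 3 3 3 3 3 3 3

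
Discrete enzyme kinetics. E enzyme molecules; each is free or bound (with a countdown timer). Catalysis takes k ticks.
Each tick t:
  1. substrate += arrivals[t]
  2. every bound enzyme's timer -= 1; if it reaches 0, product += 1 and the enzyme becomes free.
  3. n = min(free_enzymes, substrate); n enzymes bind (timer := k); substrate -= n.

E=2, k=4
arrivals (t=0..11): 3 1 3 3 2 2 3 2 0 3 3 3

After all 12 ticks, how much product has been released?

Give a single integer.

Answer: 4

Derivation:
t=0: arr=3 -> substrate=1 bound=2 product=0
t=1: arr=1 -> substrate=2 bound=2 product=0
t=2: arr=3 -> substrate=5 bound=2 product=0
t=3: arr=3 -> substrate=8 bound=2 product=0
t=4: arr=2 -> substrate=8 bound=2 product=2
t=5: arr=2 -> substrate=10 bound=2 product=2
t=6: arr=3 -> substrate=13 bound=2 product=2
t=7: arr=2 -> substrate=15 bound=2 product=2
t=8: arr=0 -> substrate=13 bound=2 product=4
t=9: arr=3 -> substrate=16 bound=2 product=4
t=10: arr=3 -> substrate=19 bound=2 product=4
t=11: arr=3 -> substrate=22 bound=2 product=4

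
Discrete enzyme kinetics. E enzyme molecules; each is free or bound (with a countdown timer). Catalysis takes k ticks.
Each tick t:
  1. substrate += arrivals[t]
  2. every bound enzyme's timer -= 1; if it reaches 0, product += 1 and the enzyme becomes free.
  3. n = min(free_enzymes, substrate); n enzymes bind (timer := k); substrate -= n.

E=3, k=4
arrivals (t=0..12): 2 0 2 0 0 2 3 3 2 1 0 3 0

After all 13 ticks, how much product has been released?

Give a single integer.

Answer: 7

Derivation:
t=0: arr=2 -> substrate=0 bound=2 product=0
t=1: arr=0 -> substrate=0 bound=2 product=0
t=2: arr=2 -> substrate=1 bound=3 product=0
t=3: arr=0 -> substrate=1 bound=3 product=0
t=4: arr=0 -> substrate=0 bound=2 product=2
t=5: arr=2 -> substrate=1 bound=3 product=2
t=6: arr=3 -> substrate=3 bound=3 product=3
t=7: arr=3 -> substrate=6 bound=3 product=3
t=8: arr=2 -> substrate=7 bound=3 product=4
t=9: arr=1 -> substrate=7 bound=3 product=5
t=10: arr=0 -> substrate=6 bound=3 product=6
t=11: arr=3 -> substrate=9 bound=3 product=6
t=12: arr=0 -> substrate=8 bound=3 product=7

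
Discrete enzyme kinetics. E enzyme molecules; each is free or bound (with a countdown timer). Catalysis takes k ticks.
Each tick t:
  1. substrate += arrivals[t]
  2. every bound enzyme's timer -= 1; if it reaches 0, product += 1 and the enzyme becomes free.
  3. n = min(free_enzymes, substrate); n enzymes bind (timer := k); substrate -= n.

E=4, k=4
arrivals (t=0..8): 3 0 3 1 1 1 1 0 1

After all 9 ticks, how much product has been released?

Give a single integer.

Answer: 7

Derivation:
t=0: arr=3 -> substrate=0 bound=3 product=0
t=1: arr=0 -> substrate=0 bound=3 product=0
t=2: arr=3 -> substrate=2 bound=4 product=0
t=3: arr=1 -> substrate=3 bound=4 product=0
t=4: arr=1 -> substrate=1 bound=4 product=3
t=5: arr=1 -> substrate=2 bound=4 product=3
t=6: arr=1 -> substrate=2 bound=4 product=4
t=7: arr=0 -> substrate=2 bound=4 product=4
t=8: arr=1 -> substrate=0 bound=4 product=7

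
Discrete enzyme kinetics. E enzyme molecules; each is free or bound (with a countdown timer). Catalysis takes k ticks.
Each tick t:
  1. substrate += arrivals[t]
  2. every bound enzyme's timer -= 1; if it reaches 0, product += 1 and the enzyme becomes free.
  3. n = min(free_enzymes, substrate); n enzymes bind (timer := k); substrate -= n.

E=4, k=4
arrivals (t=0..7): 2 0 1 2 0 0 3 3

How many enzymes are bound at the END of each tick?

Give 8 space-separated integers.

t=0: arr=2 -> substrate=0 bound=2 product=0
t=1: arr=0 -> substrate=0 bound=2 product=0
t=2: arr=1 -> substrate=0 bound=3 product=0
t=3: arr=2 -> substrate=1 bound=4 product=0
t=4: arr=0 -> substrate=0 bound=3 product=2
t=5: arr=0 -> substrate=0 bound=3 product=2
t=6: arr=3 -> substrate=1 bound=4 product=3
t=7: arr=3 -> substrate=3 bound=4 product=4

Answer: 2 2 3 4 3 3 4 4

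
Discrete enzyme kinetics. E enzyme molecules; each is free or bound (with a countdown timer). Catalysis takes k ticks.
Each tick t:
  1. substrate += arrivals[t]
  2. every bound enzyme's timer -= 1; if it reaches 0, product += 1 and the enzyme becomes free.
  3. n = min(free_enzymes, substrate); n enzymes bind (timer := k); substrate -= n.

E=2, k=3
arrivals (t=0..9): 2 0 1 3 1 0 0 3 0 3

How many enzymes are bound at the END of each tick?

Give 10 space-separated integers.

Answer: 2 2 2 2 2 2 2 2 2 2

Derivation:
t=0: arr=2 -> substrate=0 bound=2 product=0
t=1: arr=0 -> substrate=0 bound=2 product=0
t=2: arr=1 -> substrate=1 bound=2 product=0
t=3: arr=3 -> substrate=2 bound=2 product=2
t=4: arr=1 -> substrate=3 bound=2 product=2
t=5: arr=0 -> substrate=3 bound=2 product=2
t=6: arr=0 -> substrate=1 bound=2 product=4
t=7: arr=3 -> substrate=4 bound=2 product=4
t=8: arr=0 -> substrate=4 bound=2 product=4
t=9: arr=3 -> substrate=5 bound=2 product=6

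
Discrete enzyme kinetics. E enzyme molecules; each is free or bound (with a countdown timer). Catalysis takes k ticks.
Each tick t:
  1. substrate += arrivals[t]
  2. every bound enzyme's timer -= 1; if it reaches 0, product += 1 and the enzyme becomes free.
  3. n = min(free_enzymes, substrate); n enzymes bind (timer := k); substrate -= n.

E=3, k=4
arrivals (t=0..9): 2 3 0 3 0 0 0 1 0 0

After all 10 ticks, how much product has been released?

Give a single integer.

t=0: arr=2 -> substrate=0 bound=2 product=0
t=1: arr=3 -> substrate=2 bound=3 product=0
t=2: arr=0 -> substrate=2 bound=3 product=0
t=3: arr=3 -> substrate=5 bound=3 product=0
t=4: arr=0 -> substrate=3 bound=3 product=2
t=5: arr=0 -> substrate=2 bound=3 product=3
t=6: arr=0 -> substrate=2 bound=3 product=3
t=7: arr=1 -> substrate=3 bound=3 product=3
t=8: arr=0 -> substrate=1 bound=3 product=5
t=9: arr=0 -> substrate=0 bound=3 product=6

Answer: 6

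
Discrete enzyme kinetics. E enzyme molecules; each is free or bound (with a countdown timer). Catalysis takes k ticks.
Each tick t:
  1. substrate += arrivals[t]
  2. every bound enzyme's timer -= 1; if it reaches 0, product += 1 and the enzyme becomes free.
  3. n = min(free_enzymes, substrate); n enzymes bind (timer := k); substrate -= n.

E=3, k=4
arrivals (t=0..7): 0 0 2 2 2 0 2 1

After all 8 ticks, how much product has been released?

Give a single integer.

Answer: 3

Derivation:
t=0: arr=0 -> substrate=0 bound=0 product=0
t=1: arr=0 -> substrate=0 bound=0 product=0
t=2: arr=2 -> substrate=0 bound=2 product=0
t=3: arr=2 -> substrate=1 bound=3 product=0
t=4: arr=2 -> substrate=3 bound=3 product=0
t=5: arr=0 -> substrate=3 bound=3 product=0
t=6: arr=2 -> substrate=3 bound=3 product=2
t=7: arr=1 -> substrate=3 bound=3 product=3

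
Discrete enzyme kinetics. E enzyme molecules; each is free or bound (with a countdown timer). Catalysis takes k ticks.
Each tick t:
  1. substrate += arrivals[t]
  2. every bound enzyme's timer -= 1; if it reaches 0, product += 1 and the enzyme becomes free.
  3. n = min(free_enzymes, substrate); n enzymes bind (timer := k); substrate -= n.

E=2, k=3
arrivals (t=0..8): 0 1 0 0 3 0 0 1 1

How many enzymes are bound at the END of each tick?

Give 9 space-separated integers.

Answer: 0 1 1 1 2 2 2 2 2

Derivation:
t=0: arr=0 -> substrate=0 bound=0 product=0
t=1: arr=1 -> substrate=0 bound=1 product=0
t=2: arr=0 -> substrate=0 bound=1 product=0
t=3: arr=0 -> substrate=0 bound=1 product=0
t=4: arr=3 -> substrate=1 bound=2 product=1
t=5: arr=0 -> substrate=1 bound=2 product=1
t=6: arr=0 -> substrate=1 bound=2 product=1
t=7: arr=1 -> substrate=0 bound=2 product=3
t=8: arr=1 -> substrate=1 bound=2 product=3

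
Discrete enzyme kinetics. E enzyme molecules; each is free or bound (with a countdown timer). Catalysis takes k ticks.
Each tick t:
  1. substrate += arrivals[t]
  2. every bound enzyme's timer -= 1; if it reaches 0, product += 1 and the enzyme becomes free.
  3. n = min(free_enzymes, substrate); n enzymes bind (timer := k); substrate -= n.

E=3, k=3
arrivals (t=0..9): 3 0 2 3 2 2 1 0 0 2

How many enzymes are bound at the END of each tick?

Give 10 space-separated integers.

Answer: 3 3 3 3 3 3 3 3 3 3

Derivation:
t=0: arr=3 -> substrate=0 bound=3 product=0
t=1: arr=0 -> substrate=0 bound=3 product=0
t=2: arr=2 -> substrate=2 bound=3 product=0
t=3: arr=3 -> substrate=2 bound=3 product=3
t=4: arr=2 -> substrate=4 bound=3 product=3
t=5: arr=2 -> substrate=6 bound=3 product=3
t=6: arr=1 -> substrate=4 bound=3 product=6
t=7: arr=0 -> substrate=4 bound=3 product=6
t=8: arr=0 -> substrate=4 bound=3 product=6
t=9: arr=2 -> substrate=3 bound=3 product=9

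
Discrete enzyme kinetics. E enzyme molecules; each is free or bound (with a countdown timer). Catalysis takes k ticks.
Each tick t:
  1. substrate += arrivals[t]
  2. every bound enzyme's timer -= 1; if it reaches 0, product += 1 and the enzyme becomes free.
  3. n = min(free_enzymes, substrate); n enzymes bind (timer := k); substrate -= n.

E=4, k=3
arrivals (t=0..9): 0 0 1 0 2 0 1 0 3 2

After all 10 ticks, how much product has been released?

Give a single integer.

Answer: 4

Derivation:
t=0: arr=0 -> substrate=0 bound=0 product=0
t=1: arr=0 -> substrate=0 bound=0 product=0
t=2: arr=1 -> substrate=0 bound=1 product=0
t=3: arr=0 -> substrate=0 bound=1 product=0
t=4: arr=2 -> substrate=0 bound=3 product=0
t=5: arr=0 -> substrate=0 bound=2 product=1
t=6: arr=1 -> substrate=0 bound=3 product=1
t=7: arr=0 -> substrate=0 bound=1 product=3
t=8: arr=3 -> substrate=0 bound=4 product=3
t=9: arr=2 -> substrate=1 bound=4 product=4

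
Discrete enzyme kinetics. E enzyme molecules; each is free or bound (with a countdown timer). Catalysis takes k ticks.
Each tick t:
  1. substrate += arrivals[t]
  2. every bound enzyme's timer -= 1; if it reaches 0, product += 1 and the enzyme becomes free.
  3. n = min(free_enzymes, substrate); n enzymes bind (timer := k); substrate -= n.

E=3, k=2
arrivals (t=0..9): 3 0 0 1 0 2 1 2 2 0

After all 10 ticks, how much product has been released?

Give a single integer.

Answer: 9

Derivation:
t=0: arr=3 -> substrate=0 bound=3 product=0
t=1: arr=0 -> substrate=0 bound=3 product=0
t=2: arr=0 -> substrate=0 bound=0 product=3
t=3: arr=1 -> substrate=0 bound=1 product=3
t=4: arr=0 -> substrate=0 bound=1 product=3
t=5: arr=2 -> substrate=0 bound=2 product=4
t=6: arr=1 -> substrate=0 bound=3 product=4
t=7: arr=2 -> substrate=0 bound=3 product=6
t=8: arr=2 -> substrate=1 bound=3 product=7
t=9: arr=0 -> substrate=0 bound=2 product=9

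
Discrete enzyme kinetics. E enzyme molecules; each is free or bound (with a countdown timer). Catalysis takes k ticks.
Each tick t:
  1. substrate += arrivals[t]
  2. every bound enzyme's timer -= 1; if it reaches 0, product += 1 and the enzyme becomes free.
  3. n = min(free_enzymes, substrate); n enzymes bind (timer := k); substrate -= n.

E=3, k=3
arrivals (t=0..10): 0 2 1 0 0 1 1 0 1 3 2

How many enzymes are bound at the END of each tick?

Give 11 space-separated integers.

t=0: arr=0 -> substrate=0 bound=0 product=0
t=1: arr=2 -> substrate=0 bound=2 product=0
t=2: arr=1 -> substrate=0 bound=3 product=0
t=3: arr=0 -> substrate=0 bound=3 product=0
t=4: arr=0 -> substrate=0 bound=1 product=2
t=5: arr=1 -> substrate=0 bound=1 product=3
t=6: arr=1 -> substrate=0 bound=2 product=3
t=7: arr=0 -> substrate=0 bound=2 product=3
t=8: arr=1 -> substrate=0 bound=2 product=4
t=9: arr=3 -> substrate=1 bound=3 product=5
t=10: arr=2 -> substrate=3 bound=3 product=5

Answer: 0 2 3 3 1 1 2 2 2 3 3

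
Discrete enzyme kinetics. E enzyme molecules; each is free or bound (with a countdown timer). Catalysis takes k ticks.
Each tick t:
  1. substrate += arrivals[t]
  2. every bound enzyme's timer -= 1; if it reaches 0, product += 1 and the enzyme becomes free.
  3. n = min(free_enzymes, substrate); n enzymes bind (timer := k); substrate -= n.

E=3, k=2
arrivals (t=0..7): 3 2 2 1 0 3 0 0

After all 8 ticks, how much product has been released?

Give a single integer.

t=0: arr=3 -> substrate=0 bound=3 product=0
t=1: arr=2 -> substrate=2 bound=3 product=0
t=2: arr=2 -> substrate=1 bound=3 product=3
t=3: arr=1 -> substrate=2 bound=3 product=3
t=4: arr=0 -> substrate=0 bound=2 product=6
t=5: arr=3 -> substrate=2 bound=3 product=6
t=6: arr=0 -> substrate=0 bound=3 product=8
t=7: arr=0 -> substrate=0 bound=2 product=9

Answer: 9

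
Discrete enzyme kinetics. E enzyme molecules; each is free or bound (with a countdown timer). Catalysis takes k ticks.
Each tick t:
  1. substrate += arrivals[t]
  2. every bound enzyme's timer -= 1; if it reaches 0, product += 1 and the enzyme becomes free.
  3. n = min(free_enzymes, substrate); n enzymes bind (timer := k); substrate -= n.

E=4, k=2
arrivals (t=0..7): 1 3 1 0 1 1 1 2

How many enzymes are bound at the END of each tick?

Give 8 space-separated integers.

t=0: arr=1 -> substrate=0 bound=1 product=0
t=1: arr=3 -> substrate=0 bound=4 product=0
t=2: arr=1 -> substrate=0 bound=4 product=1
t=3: arr=0 -> substrate=0 bound=1 product=4
t=4: arr=1 -> substrate=0 bound=1 product=5
t=5: arr=1 -> substrate=0 bound=2 product=5
t=6: arr=1 -> substrate=0 bound=2 product=6
t=7: arr=2 -> substrate=0 bound=3 product=7

Answer: 1 4 4 1 1 2 2 3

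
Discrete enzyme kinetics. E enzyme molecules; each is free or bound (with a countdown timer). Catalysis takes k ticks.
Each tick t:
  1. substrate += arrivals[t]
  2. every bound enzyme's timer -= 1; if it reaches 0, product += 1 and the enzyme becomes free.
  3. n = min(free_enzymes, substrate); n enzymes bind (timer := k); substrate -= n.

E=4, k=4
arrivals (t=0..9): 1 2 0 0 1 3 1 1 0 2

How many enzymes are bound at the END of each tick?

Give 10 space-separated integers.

t=0: arr=1 -> substrate=0 bound=1 product=0
t=1: arr=2 -> substrate=0 bound=3 product=0
t=2: arr=0 -> substrate=0 bound=3 product=0
t=3: arr=0 -> substrate=0 bound=3 product=0
t=4: arr=1 -> substrate=0 bound=3 product=1
t=5: arr=3 -> substrate=0 bound=4 product=3
t=6: arr=1 -> substrate=1 bound=4 product=3
t=7: arr=1 -> substrate=2 bound=4 product=3
t=8: arr=0 -> substrate=1 bound=4 product=4
t=9: arr=2 -> substrate=0 bound=4 product=7

Answer: 1 3 3 3 3 4 4 4 4 4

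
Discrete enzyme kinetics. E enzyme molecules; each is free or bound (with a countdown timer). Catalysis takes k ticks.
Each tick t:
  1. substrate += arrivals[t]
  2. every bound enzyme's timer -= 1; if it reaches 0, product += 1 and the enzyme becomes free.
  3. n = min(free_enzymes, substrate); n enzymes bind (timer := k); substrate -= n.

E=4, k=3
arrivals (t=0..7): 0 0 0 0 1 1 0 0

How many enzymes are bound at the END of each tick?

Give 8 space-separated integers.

Answer: 0 0 0 0 1 2 2 1

Derivation:
t=0: arr=0 -> substrate=0 bound=0 product=0
t=1: arr=0 -> substrate=0 bound=0 product=0
t=2: arr=0 -> substrate=0 bound=0 product=0
t=3: arr=0 -> substrate=0 bound=0 product=0
t=4: arr=1 -> substrate=0 bound=1 product=0
t=5: arr=1 -> substrate=0 bound=2 product=0
t=6: arr=0 -> substrate=0 bound=2 product=0
t=7: arr=0 -> substrate=0 bound=1 product=1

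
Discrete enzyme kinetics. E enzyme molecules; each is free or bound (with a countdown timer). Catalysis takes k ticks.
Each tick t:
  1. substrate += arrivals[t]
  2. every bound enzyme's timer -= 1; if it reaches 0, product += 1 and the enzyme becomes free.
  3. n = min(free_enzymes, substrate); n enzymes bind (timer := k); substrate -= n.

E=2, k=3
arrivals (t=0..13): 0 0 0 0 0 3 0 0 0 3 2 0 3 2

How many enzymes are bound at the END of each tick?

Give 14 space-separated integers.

t=0: arr=0 -> substrate=0 bound=0 product=0
t=1: arr=0 -> substrate=0 bound=0 product=0
t=2: arr=0 -> substrate=0 bound=0 product=0
t=3: arr=0 -> substrate=0 bound=0 product=0
t=4: arr=0 -> substrate=0 bound=0 product=0
t=5: arr=3 -> substrate=1 bound=2 product=0
t=6: arr=0 -> substrate=1 bound=2 product=0
t=7: arr=0 -> substrate=1 bound=2 product=0
t=8: arr=0 -> substrate=0 bound=1 product=2
t=9: arr=3 -> substrate=2 bound=2 product=2
t=10: arr=2 -> substrate=4 bound=2 product=2
t=11: arr=0 -> substrate=3 bound=2 product=3
t=12: arr=3 -> substrate=5 bound=2 product=4
t=13: arr=2 -> substrate=7 bound=2 product=4

Answer: 0 0 0 0 0 2 2 2 1 2 2 2 2 2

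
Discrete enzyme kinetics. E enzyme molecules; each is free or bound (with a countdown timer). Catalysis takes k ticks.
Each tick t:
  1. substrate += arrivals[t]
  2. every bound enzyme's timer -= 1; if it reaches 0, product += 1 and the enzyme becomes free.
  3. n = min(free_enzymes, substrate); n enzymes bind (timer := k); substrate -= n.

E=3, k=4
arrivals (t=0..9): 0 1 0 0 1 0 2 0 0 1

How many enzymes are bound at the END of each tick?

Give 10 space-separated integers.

Answer: 0 1 1 1 2 1 3 3 2 3

Derivation:
t=0: arr=0 -> substrate=0 bound=0 product=0
t=1: arr=1 -> substrate=0 bound=1 product=0
t=2: arr=0 -> substrate=0 bound=1 product=0
t=3: arr=0 -> substrate=0 bound=1 product=0
t=4: arr=1 -> substrate=0 bound=2 product=0
t=5: arr=0 -> substrate=0 bound=1 product=1
t=6: arr=2 -> substrate=0 bound=3 product=1
t=7: arr=0 -> substrate=0 bound=3 product=1
t=8: arr=0 -> substrate=0 bound=2 product=2
t=9: arr=1 -> substrate=0 bound=3 product=2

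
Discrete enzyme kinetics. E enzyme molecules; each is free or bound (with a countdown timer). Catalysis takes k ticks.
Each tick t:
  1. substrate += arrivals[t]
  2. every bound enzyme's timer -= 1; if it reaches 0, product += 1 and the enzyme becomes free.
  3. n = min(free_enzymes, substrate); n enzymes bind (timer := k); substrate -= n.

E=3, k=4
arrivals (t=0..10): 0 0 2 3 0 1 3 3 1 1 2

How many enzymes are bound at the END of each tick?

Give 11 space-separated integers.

Answer: 0 0 2 3 3 3 3 3 3 3 3

Derivation:
t=0: arr=0 -> substrate=0 bound=0 product=0
t=1: arr=0 -> substrate=0 bound=0 product=0
t=2: arr=2 -> substrate=0 bound=2 product=0
t=3: arr=3 -> substrate=2 bound=3 product=0
t=4: arr=0 -> substrate=2 bound=3 product=0
t=5: arr=1 -> substrate=3 bound=3 product=0
t=6: arr=3 -> substrate=4 bound=3 product=2
t=7: arr=3 -> substrate=6 bound=3 product=3
t=8: arr=1 -> substrate=7 bound=3 product=3
t=9: arr=1 -> substrate=8 bound=3 product=3
t=10: arr=2 -> substrate=8 bound=3 product=5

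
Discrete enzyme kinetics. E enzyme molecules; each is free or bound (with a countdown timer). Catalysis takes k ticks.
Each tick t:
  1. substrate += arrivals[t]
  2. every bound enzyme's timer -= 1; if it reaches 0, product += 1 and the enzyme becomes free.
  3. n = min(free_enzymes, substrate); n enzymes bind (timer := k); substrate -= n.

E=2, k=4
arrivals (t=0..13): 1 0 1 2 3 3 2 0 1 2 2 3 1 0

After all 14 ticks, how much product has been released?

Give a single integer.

Answer: 5

Derivation:
t=0: arr=1 -> substrate=0 bound=1 product=0
t=1: arr=0 -> substrate=0 bound=1 product=0
t=2: arr=1 -> substrate=0 bound=2 product=0
t=3: arr=2 -> substrate=2 bound=2 product=0
t=4: arr=3 -> substrate=4 bound=2 product=1
t=5: arr=3 -> substrate=7 bound=2 product=1
t=6: arr=2 -> substrate=8 bound=2 product=2
t=7: arr=0 -> substrate=8 bound=2 product=2
t=8: arr=1 -> substrate=8 bound=2 product=3
t=9: arr=2 -> substrate=10 bound=2 product=3
t=10: arr=2 -> substrate=11 bound=2 product=4
t=11: arr=3 -> substrate=14 bound=2 product=4
t=12: arr=1 -> substrate=14 bound=2 product=5
t=13: arr=0 -> substrate=14 bound=2 product=5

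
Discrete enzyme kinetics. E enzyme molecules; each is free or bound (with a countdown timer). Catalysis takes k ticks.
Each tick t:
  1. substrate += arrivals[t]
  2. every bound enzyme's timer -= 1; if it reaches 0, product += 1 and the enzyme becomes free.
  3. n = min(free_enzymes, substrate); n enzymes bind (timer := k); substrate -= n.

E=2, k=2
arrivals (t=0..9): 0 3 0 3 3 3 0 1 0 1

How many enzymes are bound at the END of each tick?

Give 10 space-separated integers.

Answer: 0 2 2 2 2 2 2 2 2 2

Derivation:
t=0: arr=0 -> substrate=0 bound=0 product=0
t=1: arr=3 -> substrate=1 bound=2 product=0
t=2: arr=0 -> substrate=1 bound=2 product=0
t=3: arr=3 -> substrate=2 bound=2 product=2
t=4: arr=3 -> substrate=5 bound=2 product=2
t=5: arr=3 -> substrate=6 bound=2 product=4
t=6: arr=0 -> substrate=6 bound=2 product=4
t=7: arr=1 -> substrate=5 bound=2 product=6
t=8: arr=0 -> substrate=5 bound=2 product=6
t=9: arr=1 -> substrate=4 bound=2 product=8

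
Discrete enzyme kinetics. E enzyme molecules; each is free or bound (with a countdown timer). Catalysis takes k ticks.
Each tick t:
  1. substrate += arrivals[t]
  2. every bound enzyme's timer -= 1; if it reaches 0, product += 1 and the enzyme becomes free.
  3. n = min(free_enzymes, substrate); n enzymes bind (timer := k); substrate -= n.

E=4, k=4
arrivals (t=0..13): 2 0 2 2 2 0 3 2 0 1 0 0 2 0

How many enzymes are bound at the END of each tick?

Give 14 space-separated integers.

t=0: arr=2 -> substrate=0 bound=2 product=0
t=1: arr=0 -> substrate=0 bound=2 product=0
t=2: arr=2 -> substrate=0 bound=4 product=0
t=3: arr=2 -> substrate=2 bound=4 product=0
t=4: arr=2 -> substrate=2 bound=4 product=2
t=5: arr=0 -> substrate=2 bound=4 product=2
t=6: arr=3 -> substrate=3 bound=4 product=4
t=7: arr=2 -> substrate=5 bound=4 product=4
t=8: arr=0 -> substrate=3 bound=4 product=6
t=9: arr=1 -> substrate=4 bound=4 product=6
t=10: arr=0 -> substrate=2 bound=4 product=8
t=11: arr=0 -> substrate=2 bound=4 product=8
t=12: arr=2 -> substrate=2 bound=4 product=10
t=13: arr=0 -> substrate=2 bound=4 product=10

Answer: 2 2 4 4 4 4 4 4 4 4 4 4 4 4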